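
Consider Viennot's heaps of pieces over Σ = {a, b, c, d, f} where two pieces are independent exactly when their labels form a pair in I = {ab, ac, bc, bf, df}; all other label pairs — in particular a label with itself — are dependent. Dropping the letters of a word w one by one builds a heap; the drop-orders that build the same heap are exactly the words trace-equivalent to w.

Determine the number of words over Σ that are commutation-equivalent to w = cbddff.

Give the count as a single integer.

0(c) covers ∅
1(b) covers ∅
2(d) covers 0:c, 1:b
3(d) covers 2:d
4(f) covers 0:c
5(f) covers 4:f
floor of heap: 0:c, 1:b
completions by unplaced set U, small U first (add the entries for U minus each lowest piece of U):
  |U|=1: {3}:1  {5}:1
  |U|=2: {2,3}:1  {3,5}:2  {4,5}:1
  |U|=3: {1,2,3}:1  {2,3,5}:3  {3,4,5}:3
  |U|=4: {1,2,3,5}:4  {2,3,4,5}:6
  start at 0(c): 10
  start at 1(b): 6
sum over floor = 16

16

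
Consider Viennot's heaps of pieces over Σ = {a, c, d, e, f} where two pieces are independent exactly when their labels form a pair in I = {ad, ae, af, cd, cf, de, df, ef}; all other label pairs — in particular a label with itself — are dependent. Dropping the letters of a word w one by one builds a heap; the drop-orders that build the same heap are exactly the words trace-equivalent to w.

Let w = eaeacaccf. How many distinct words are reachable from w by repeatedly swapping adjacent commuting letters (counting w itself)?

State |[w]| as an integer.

piece 0:e — minimal
piece 1:a — minimal
piece 2:e rests on {0:e}
piece 3:a rests on {1:a}
piece 4:c rests on {2:e, 3:a}
piece 5:a rests on {4:c}
piece 6:c rests on {5:a}
piece 7:c rests on {6:c}
piece 8:f — minimal
minimal pieces: {0:e, 1:a, 8:f}
ways to finish when only these pieces remain (= sum over removing one remaining piece with nothing left below it):
  1 left: {7}→1  {8}→1
  2 left: {6,7}→1  {7,8}→2
  3 left: {5,6,7}→1  {6,7,8}→3
  4 left: {4,5,6,7}→1  {5,6,7,8}→4
  5 left: {2,4,5,6,7}→1  {3,4,5,6,7}→1  {4,5,6,7,8}→5
  6 left: {0,2,4,5,6,7}→1  {1,3,4,5,6,7}→1  {2,3,4,5,6,7}→2  {2,4,5,6,7,8}→6  {3,4,5,6,7,8}→6
  7 left: {0,2,3,4,5,6,7}→3  {0,2,4,5,6,7,8}→7  {1,2,3,4,5,6,7}→3  {1,3,4,5,6,7,8}→7  {2,3,4,5,6,7,8}→14
  placing 0:e first → 24 extensions
  placing 1:a first → 24 extensions
  placing 8:f first → 6 extensions
total linear extensions = 54

54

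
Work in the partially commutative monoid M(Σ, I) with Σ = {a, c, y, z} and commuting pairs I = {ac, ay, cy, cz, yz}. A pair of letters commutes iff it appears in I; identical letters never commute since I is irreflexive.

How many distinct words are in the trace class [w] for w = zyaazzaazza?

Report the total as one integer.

0(z) covers ∅
1(y) covers ∅
2(a) covers 0:z
3(a) covers 2:a
4(z) covers 3:a
5(z) covers 4:z
6(a) covers 5:z
7(a) covers 6:a
8(z) covers 7:a
9(z) covers 8:z
10(a) covers 9:z
floor of heap: 0:z, 1:y
completions by unplaced set U, small U first (add the entries for U minus each lowest piece of U):
  |U|=1: {1}:1  {10}:1
  |U|=2: {1,10}:2  {9,10}:1
  |U|=3: {1,9,10}:3  {8,9,10}:1
  |U|=4: {1,8,9,10}:4  {7,8,9,10}:1
  |U|=5: {1,7,8,9,10}:5  {6,7,8,9,10}:1
  |U|=6: {1,6,7,8,9,10}:6  {5,6,7,8,9,10}:1
  |U|=7: {1,5,6,7,8,9,10}:7  {4,5,6,7,8,9,10}:1
  |U|=8: {1,4,5,6,7,8,9,10}:8  {3,4,5,6,7,8,9,10}:1
  |U|=9: {1,3,4,5,6,7,8,9,10}:9  {2,3,4,5,6,7,8,9,10}:1
  start at 0(z): 10
  start at 1(y): 1
sum over floor = 11

11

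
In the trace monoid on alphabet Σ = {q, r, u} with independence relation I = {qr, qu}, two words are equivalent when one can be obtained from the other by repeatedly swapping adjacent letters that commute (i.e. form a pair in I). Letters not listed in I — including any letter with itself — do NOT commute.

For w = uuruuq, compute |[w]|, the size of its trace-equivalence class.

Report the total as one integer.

drop 0:u onto floor
drop 1:u onto {0:u}
drop 2:r onto {1:u}
drop 3:u onto {2:r}
drop 4:u onto {3:u}
drop 5:q onto floor
ground layer = {0:u, 5:q}
drop-orders for the pieces not yet dropped (sum over which currently-grounded one goes next):
  1 to go: {4} 1  {5} 1
  2 to go: {3,4} 1  {4,5} 2
  3 to go: {2,3,4} 1  {3,4,5} 3
  4 to go: {1,2,3,4} 1  {2,3,4,5} 4
  if 0:u drops first: 5 orders
  if 5:q drops first: 1 orders
heap linearizations: 6

6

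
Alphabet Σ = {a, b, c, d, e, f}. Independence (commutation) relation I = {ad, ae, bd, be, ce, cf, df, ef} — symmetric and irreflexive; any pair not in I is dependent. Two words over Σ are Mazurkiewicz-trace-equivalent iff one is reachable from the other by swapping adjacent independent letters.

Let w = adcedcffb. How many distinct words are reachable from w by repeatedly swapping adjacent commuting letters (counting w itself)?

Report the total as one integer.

#0=a has no predecessor
#1=d has no predecessor
#2=c depends on [0:a, 1:d]
#3=e depends on [1:d]
#4=d depends on [2:c, 3:e]
#5=c depends on [4:d]
#6=f depends on [0:a]
#7=f depends on [6:f]
#8=b depends on [5:c, 7:f]
sources: [0:a, 1:d]
N(rest) = Σ N(rest − s) over sources s of rest; N(one piece) = 1:
  size 1 → [8]=1
  size 2 → [5,8]=1  [7,8]=1
  size 3 → [4,5,8]=1  [5,7,8]=2  [6,7,8]=1
  size 4 → [2,4,5,8]=1  [3,4,5,8]=1  [4,5,7,8]=3  [5,6,7,8]=3
  size 5 → [2,3,4,5,8]=2  [2,4,5,7,8]=4  [3,4,5,7,8]=4  [4,5,6,7,8]=6
  size 6 → [1,2,3,4,5,8]=2  [2,3,4,5,7,8]=10  [2,4,5,6,7,8]=10  [3,4,5,6,7,8]=10
  size 7 → [0,2,4,5,6,7,8]=10  [1,2,3,4,5,7,8]=12  [2,3,4,5,6,7,8]=30
  first=0(a) contributes 42
  first=1(d) contributes 40
|[w]| = 82

82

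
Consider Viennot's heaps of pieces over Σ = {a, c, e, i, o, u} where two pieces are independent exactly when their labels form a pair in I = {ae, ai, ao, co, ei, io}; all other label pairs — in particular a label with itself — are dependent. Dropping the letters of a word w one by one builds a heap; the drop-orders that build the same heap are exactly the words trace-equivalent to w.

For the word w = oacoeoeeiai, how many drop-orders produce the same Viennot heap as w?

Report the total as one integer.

#0=o has no predecessor
#1=a has no predecessor
#2=c depends on [1:a]
#3=o depends on [0:o]
#4=e depends on [2:c, 3:o]
#5=o depends on [4:e]
#6=e depends on [5:o]
#7=e depends on [6:e]
#8=i depends on [2:c]
#9=a depends on [2:c]
#10=i depends on [8:i]
sources: [0:o, 1:a]
N(rest) = Σ N(rest − s) over sources s of rest; N(one piece) = 1:
  size 1 → [7]=1  [9]=1  [10]=1
  size 2 → [6,7]=1  [7,9]=2  [7,10]=2  [8,10]=1  [9,10]=2
  size 3 → [5,6,7]=1  [6,7,9]=3  [6,7,10]=3  [7,8,10]=3  [7,9,10]=6  [8,9,10]=3
  size 4 → [4,5,6,7]=1  [5,6,7,9]=4  [5,6,7,10]=4  [6,7,8,10]=6  [6,7,9,10]=12  [7,8,9,10]=12
  size 5 → [3,4,5,6,7]=1  [4,5,6,7,9]=5  [4,5,6,7,10]=5  [5,6,7,8,10]=10  [5,6,7,9,10]=20  [6,7,8,9,10]=30
  size 6 → [0,3,4,5,6,7]=1  [3,4,5,6,7,9]=6  [3,4,5,6,7,10]=6  [4,5,6,7,8,10]=15  [4,5,6,7,9,10]=30  [5,6,7,8,9,10]=60
  size 7 → [0,3,4,5,6,7,9]=7  [0,3,4,5,6,7,10]=7  [3,4,5,6,7,8,10]=21  [3,4,5,6,7,9,10]=42  [4,5,6,7,8,9,10]=105
  size 8 → [0,3,4,5,6,7,8,10]=28  [0,3,4,5,6,7,9,10]=56  [2,4,5,6,7,8,9,10]=105  [3,4,5,6,7,8,9,10]=168
  size 9 → [0,3,4,5,6,7,8,9,10]=252  [1,2,4,5,6,7,8,9,10]=105  [2,3,4,5,6,7,8,9,10]=273
  first=0(o) contributes 378
  first=1(a) contributes 525
|[w]| = 903

903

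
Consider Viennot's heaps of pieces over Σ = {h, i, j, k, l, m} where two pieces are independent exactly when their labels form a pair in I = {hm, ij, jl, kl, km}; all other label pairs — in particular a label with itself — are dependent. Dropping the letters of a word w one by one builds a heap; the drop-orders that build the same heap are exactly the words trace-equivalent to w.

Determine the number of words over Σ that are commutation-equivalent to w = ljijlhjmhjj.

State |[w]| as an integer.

drop 0:l onto floor
drop 1:j onto floor
drop 2:i onto {0:l}
drop 3:j onto {1:j}
drop 4:l onto {2:i}
drop 5:h onto {3:j, 4:l}
drop 6:j onto {5:h}
drop 7:m onto {6:j}
drop 8:h onto {6:j}
drop 9:j onto {7:m, 8:h}
drop 10:j onto {9:j}
ground layer = {0:l, 1:j}
drop-orders for the pieces not yet dropped (sum over which currently-grounded one goes next):
  1 to go: {10} 1
  2 to go: {9,10} 1
  3 to go: {7,9,10} 1  {8,9,10} 1
  4 to go: {7,8,9,10} 2
  5 to go: {6,7,8,9,10} 2
  6 to go: {5,6,7,8,9,10} 2
  7 to go: {3,5,6,7,8,9,10} 2  {4,5,6,7,8,9,10} 2
  8 to go: {1,3,5,6,7,8,9,10} 2  {2,4,5,6,7,8,9,10} 2  {3,4,5,6,7,8,9,10} 4
  9 to go: {0,2,4,5,6,7,8,9,10} 2  {1,3,4,5,6,7,8,9,10} 6  {2,3,4,5,6,7,8,9,10} 6
  if 0:l drops first: 12 orders
  if 1:j drops first: 8 orders
heap linearizations: 20

20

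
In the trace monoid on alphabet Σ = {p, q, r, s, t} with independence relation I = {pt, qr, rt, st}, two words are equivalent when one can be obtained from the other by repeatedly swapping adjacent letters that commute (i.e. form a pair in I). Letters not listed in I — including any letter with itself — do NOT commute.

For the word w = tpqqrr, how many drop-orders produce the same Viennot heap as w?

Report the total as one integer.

16

#0=t has no predecessor
#1=p has no predecessor
#2=q depends on [0:t, 1:p]
#3=q depends on [2:q]
#4=r depends on [1:p]
#5=r depends on [4:r]
sources: [0:t, 1:p]
N(rest) = Σ N(rest − s) over sources s of rest; N(one piece) = 1:
  size 1 → [3]=1  [5]=1
  size 2 → [2,3]=1  [3,5]=2  [4,5]=1
  size 3 → [0,2,3]=1  [2,3,5]=3  [3,4,5]=3
  size 4 → [0,2,3,5]=4  [2,3,4,5]=6
  first=0(t) contributes 6
  first=1(p) contributes 10
|[w]| = 16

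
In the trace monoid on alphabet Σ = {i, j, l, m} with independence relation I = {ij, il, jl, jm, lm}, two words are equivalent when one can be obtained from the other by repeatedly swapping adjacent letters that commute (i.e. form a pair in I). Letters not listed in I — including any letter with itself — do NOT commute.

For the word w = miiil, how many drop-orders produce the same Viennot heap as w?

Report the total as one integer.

drop 0:m onto floor
drop 1:i onto {0:m}
drop 2:i onto {1:i}
drop 3:i onto {2:i}
drop 4:l onto floor
ground layer = {0:m, 4:l}
drop-orders for the pieces not yet dropped (sum over which currently-grounded one goes next):
  1 to go: {3} 1  {4} 1
  2 to go: {2,3} 1  {3,4} 2
  3 to go: {1,2,3} 1  {2,3,4} 3
  if 0:m drops first: 4 orders
  if 4:l drops first: 1 orders
heap linearizations: 5

5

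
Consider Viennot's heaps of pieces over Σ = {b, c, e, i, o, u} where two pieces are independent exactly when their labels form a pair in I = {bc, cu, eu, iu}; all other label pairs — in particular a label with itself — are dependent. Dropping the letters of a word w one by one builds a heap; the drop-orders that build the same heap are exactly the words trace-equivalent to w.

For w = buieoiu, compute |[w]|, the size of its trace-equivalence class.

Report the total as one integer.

drop 0:b onto floor
drop 1:u onto {0:b}
drop 2:i onto {0:b}
drop 3:e onto {2:i}
drop 4:o onto {1:u, 3:e}
drop 5:i onto {4:o}
drop 6:u onto {4:o}
ground layer = {0:b}
drop-orders for the pieces not yet dropped (sum over which currently-grounded one goes next):
  1 to go: {5} 1  {6} 1
  2 to go: {5,6} 2
  3 to go: {4,5,6} 2
  4 to go: {1,4,5,6} 2  {3,4,5,6} 2
  5 to go: {1,3,4,5,6} 4  {2,3,4,5,6} 2
  if 0:b drops first: 6 orders

6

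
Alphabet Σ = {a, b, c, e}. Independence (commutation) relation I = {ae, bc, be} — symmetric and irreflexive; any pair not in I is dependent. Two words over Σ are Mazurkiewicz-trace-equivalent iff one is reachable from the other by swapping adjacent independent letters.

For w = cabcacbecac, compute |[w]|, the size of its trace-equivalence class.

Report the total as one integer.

drop 0:c onto floor
drop 1:a onto {0:c}
drop 2:b onto {1:a}
drop 3:c onto {1:a}
drop 4:a onto {2:b, 3:c}
drop 5:c onto {4:a}
drop 6:b onto {4:a}
drop 7:e onto {5:c}
drop 8:c onto {7:e}
drop 9:a onto {6:b, 8:c}
drop 10:c onto {9:a}
ground layer = {0:c}
drop-orders for the pieces not yet dropped (sum over which currently-grounded one goes next):
  1 to go: {10} 1
  2 to go: {9,10} 1
  3 to go: {6,9,10} 1  {8,9,10} 1
  4 to go: {6,8,9,10} 2  {7,8,9,10} 1
  5 to go: {5,7,8,9,10} 1  {6,7,8,9,10} 3
  6 to go: {5,6,7,8,9,10} 4
  7 to go: {4,5,6,7,8,9,10} 4
  8 to go: {2,4,5,6,7,8,9,10} 4  {3,4,5,6,7,8,9,10} 4
  9 to go: {2,3,4,5,6,7,8,9,10} 8
  if 0:c drops first: 8 orders

8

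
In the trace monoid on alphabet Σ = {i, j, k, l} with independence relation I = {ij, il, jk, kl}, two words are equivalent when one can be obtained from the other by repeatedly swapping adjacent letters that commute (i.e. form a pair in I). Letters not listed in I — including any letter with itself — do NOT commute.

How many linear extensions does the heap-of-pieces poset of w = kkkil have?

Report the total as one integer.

5

piece 0:k — minimal
piece 1:k rests on {0:k}
piece 2:k rests on {1:k}
piece 3:i rests on {2:k}
piece 4:l — minimal
minimal pieces: {0:k, 4:l}
ways to finish when only these pieces remain (= sum over removing one remaining piece with nothing left below it):
  1 left: {3}→1  {4}→1
  2 left: {2,3}→1  {3,4}→2
  3 left: {1,2,3}→1  {2,3,4}→3
  placing 0:k first → 4 extensions
  placing 4:l first → 1 extensions
total linear extensions = 5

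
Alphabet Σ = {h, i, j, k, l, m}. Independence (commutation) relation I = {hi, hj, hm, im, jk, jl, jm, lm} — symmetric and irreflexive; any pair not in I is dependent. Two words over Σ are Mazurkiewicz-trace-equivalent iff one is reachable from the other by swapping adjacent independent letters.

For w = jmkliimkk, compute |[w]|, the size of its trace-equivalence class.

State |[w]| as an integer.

18

0(j) covers ∅
1(m) covers ∅
2(k) covers 1:m
3(l) covers 2:k
4(i) covers 0:j, 3:l
5(i) covers 4:i
6(m) covers 2:k
7(k) covers 5:i, 6:m
8(k) covers 7:k
floor of heap: 0:j, 1:m
completions by unplaced set U, small U first (add the entries for U minus each lowest piece of U):
  |U|=1: {8}:1
  |U|=2: {7,8}:1
  |U|=3: {5,7,8}:1  {6,7,8}:1
  |U|=4: {4,5,7,8}:1  {5,6,7,8}:2
  |U|=5: {0,4,5,7,8}:1  {3,4,5,7,8}:1  {4,5,6,7,8}:3
  |U|=6: {0,3,4,5,7,8}:2  {0,4,5,6,7,8}:4  {3,4,5,6,7,8}:4
  |U|=7: {0,3,4,5,6,7,8}:10  {2,3,4,5,6,7,8}:4
  start at 0(j): 4
  start at 1(m): 14
sum over floor = 18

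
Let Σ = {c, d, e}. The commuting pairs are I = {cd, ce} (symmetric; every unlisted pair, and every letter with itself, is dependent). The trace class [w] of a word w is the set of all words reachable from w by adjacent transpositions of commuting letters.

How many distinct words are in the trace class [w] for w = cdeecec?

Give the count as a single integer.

drop 0:c onto floor
drop 1:d onto floor
drop 2:e onto {1:d}
drop 3:e onto {2:e}
drop 4:c onto {0:c}
drop 5:e onto {3:e}
drop 6:c onto {4:c}
ground layer = {0:c, 1:d}
drop-orders for the pieces not yet dropped (sum over which currently-grounded one goes next):
  1 to go: {5} 1  {6} 1
  2 to go: {3,5} 1  {4,6} 1  {5,6} 2
  3 to go: {0,4,6} 1  {2,3,5} 1  {3,5,6} 3  {4,5,6} 3
  4 to go: {0,4,5,6} 4  {1,2,3,5} 1  {2,3,5,6} 4  {3,4,5,6} 6
  5 to go: {0,3,4,5,6} 10  {1,2,3,5,6} 5  {2,3,4,5,6} 10
  if 0:c drops first: 15 orders
  if 1:d drops first: 20 orders
heap linearizations: 35

35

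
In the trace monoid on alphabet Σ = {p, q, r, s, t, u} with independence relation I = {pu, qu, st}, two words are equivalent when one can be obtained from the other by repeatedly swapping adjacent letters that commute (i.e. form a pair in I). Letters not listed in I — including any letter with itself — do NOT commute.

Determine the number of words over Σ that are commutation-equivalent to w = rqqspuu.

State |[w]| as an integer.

0(r) covers ∅
1(q) covers 0:r
2(q) covers 1:q
3(s) covers 2:q
4(p) covers 3:s
5(u) covers 3:s
6(u) covers 5:u
floor of heap: 0:r
completions by unplaced set U, small U first (add the entries for U minus each lowest piece of U):
  |U|=1: {4}:1  {6}:1
  |U|=2: {4,6}:2  {5,6}:1
  |U|=3: {4,5,6}:3
  |U|=4: {3,4,5,6}:3
  |U|=5: {2,3,4,5,6}:3
  start at 0(r): 3

3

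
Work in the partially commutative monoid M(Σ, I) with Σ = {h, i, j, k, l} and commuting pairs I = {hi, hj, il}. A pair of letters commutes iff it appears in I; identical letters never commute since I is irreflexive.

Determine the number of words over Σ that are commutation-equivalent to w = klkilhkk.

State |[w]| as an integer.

3

0(k) covers ∅
1(l) covers 0:k
2(k) covers 1:l
3(i) covers 2:k
4(l) covers 2:k
5(h) covers 4:l
6(k) covers 3:i, 5:h
7(k) covers 6:k
floor of heap: 0:k
completions by unplaced set U, small U first (add the entries for U minus each lowest piece of U):
  |U|=1: {7}:1
  |U|=2: {6,7}:1
  |U|=3: {3,6,7}:1  {5,6,7}:1
  |U|=4: {3,5,6,7}:2  {4,5,6,7}:1
  |U|=5: {3,4,5,6,7}:3
  |U|=6: {2,3,4,5,6,7}:3
  start at 0(k): 3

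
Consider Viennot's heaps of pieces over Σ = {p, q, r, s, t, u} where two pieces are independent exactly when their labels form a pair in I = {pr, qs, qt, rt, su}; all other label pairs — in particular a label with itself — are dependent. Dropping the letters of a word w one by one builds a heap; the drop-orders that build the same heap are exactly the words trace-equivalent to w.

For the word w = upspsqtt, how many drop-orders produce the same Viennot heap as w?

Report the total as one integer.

piece 0:u — minimal
piece 1:p rests on {0:u}
piece 2:s rests on {1:p}
piece 3:p rests on {2:s}
piece 4:s rests on {3:p}
piece 5:q rests on {3:p}
piece 6:t rests on {4:s}
piece 7:t rests on {6:t}
minimal pieces: {0:u}
ways to finish when only these pieces remain (= sum over removing one remaining piece with nothing left below it):
  1 left: {5}→1  {7}→1
  2 left: {5,7}→2  {6,7}→1
  3 left: {4,6,7}→1  {5,6,7}→3
  4 left: {4,5,6,7}→4
  5 left: {3,4,5,6,7}→4
  6 left: {2,3,4,5,6,7}→4
  placing 0:u first → 4 extensions

4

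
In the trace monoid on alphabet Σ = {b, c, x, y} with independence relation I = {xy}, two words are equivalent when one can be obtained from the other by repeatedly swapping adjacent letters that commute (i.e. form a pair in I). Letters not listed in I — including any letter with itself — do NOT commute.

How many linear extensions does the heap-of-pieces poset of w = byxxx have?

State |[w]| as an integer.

#0=b has no predecessor
#1=y depends on [0:b]
#2=x depends on [0:b]
#3=x depends on [2:x]
#4=x depends on [3:x]
sources: [0:b]
N(rest) = Σ N(rest − s) over sources s of rest; N(one piece) = 1:
  size 1 → [1]=1  [4]=1
  size 2 → [1,4]=2  [3,4]=1
  size 3 → [1,3,4]=3  [2,3,4]=1
  first=0(b) contributes 4

4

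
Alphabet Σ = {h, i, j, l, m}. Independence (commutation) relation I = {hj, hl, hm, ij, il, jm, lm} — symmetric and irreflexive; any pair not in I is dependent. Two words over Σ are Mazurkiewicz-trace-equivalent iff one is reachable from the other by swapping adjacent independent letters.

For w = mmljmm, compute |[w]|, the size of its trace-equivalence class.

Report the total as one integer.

15

drop 0:m onto floor
drop 1:m onto {0:m}
drop 2:l onto floor
drop 3:j onto {2:l}
drop 4:m onto {1:m}
drop 5:m onto {4:m}
ground layer = {0:m, 2:l}
drop-orders for the pieces not yet dropped (sum over which currently-grounded one goes next):
  1 to go: {3} 1  {5} 1
  2 to go: {2,3} 1  {3,5} 2  {4,5} 1
  3 to go: {1,4,5} 1  {2,3,5} 3  {3,4,5} 3
  4 to go: {0,1,4,5} 1  {1,3,4,5} 4  {2,3,4,5} 6
  if 0:m drops first: 10 orders
  if 2:l drops first: 5 orders
heap linearizations: 15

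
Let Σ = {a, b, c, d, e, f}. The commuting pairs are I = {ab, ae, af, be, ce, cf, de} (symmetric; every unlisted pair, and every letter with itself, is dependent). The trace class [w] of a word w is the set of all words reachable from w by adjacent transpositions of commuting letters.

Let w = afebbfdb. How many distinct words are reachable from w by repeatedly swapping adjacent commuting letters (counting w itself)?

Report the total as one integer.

18

drop 0:a onto floor
drop 1:f onto floor
drop 2:e onto {1:f}
drop 3:b onto {1:f}
drop 4:b onto {3:b}
drop 5:f onto {2:e, 4:b}
drop 6:d onto {0:a, 5:f}
drop 7:b onto {6:d}
ground layer = {0:a, 1:f}
drop-orders for the pieces not yet dropped (sum over which currently-grounded one goes next):
  1 to go: {7} 1
  2 to go: {6,7} 1
  3 to go: {0,6,7} 1  {5,6,7} 1
  4 to go: {0,5,6,7} 2  {2,5,6,7} 1  {4,5,6,7} 1
  5 to go: {0,2,5,6,7} 3  {0,4,5,6,7} 3  {2,4,5,6,7} 2  {3,4,5,6,7} 1
  6 to go: {0,2,4,5,6,7} 8  {0,3,4,5,6,7} 4  {2,3,4,5,6,7} 3
  if 0:a drops first: 3 orders
  if 1:f drops first: 15 orders
heap linearizations: 18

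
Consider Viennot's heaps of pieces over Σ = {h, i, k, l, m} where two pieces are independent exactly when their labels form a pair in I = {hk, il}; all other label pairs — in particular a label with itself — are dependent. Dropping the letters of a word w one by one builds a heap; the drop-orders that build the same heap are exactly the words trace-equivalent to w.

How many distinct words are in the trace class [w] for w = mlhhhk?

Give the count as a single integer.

4

drop 0:m onto floor
drop 1:l onto {0:m}
drop 2:h onto {1:l}
drop 3:h onto {2:h}
drop 4:h onto {3:h}
drop 5:k onto {1:l}
ground layer = {0:m}
drop-orders for the pieces not yet dropped (sum over which currently-grounded one goes next):
  1 to go: {4} 1  {5} 1
  2 to go: {3,4} 1  {4,5} 2
  3 to go: {2,3,4} 1  {3,4,5} 3
  4 to go: {2,3,4,5} 4
  if 0:m drops first: 4 orders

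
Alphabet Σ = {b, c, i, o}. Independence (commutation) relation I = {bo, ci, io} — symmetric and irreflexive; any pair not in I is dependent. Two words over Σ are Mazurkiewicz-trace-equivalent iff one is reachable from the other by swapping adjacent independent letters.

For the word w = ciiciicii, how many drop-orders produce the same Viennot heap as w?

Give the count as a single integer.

84

drop 0:c onto floor
drop 1:i onto floor
drop 2:i onto {1:i}
drop 3:c onto {0:c}
drop 4:i onto {2:i}
drop 5:i onto {4:i}
drop 6:c onto {3:c}
drop 7:i onto {5:i}
drop 8:i onto {7:i}
ground layer = {0:c, 1:i}
drop-orders for the pieces not yet dropped (sum over which currently-grounded one goes next):
  1 to go: {6} 1  {8} 1
  2 to go: {3,6} 1  {6,8} 2  {7,8} 1
  3 to go: {0,3,6} 1  {3,6,8} 3  {5,7,8} 1  {6,7,8} 3
  4 to go: {0,3,6,8} 4  {3,6,7,8} 6  {4,5,7,8} 1  {5,6,7,8} 4
  5 to go: {0,3,6,7,8} 10  {2,4,5,7,8} 1  {3,5,6,7,8} 10  {4,5,6,7,8} 5
  6 to go: {0,3,5,6,7,8} 20  {1,2,4,5,7,8} 1  {2,4,5,6,7,8} 6  {3,4,5,6,7,8} 15
  7 to go: {0,3,4,5,6,7,8} 35  {1,2,4,5,6,7,8} 7  {2,3,4,5,6,7,8} 21
  if 0:c drops first: 28 orders
  if 1:i drops first: 56 orders
heap linearizations: 84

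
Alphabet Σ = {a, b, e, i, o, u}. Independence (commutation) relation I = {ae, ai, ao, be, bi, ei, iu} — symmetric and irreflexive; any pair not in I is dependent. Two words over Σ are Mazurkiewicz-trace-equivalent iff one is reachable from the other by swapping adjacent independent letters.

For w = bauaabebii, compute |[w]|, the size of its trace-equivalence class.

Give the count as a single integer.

drop 0:b onto floor
drop 1:a onto {0:b}
drop 2:u onto {1:a}
drop 3:a onto {2:u}
drop 4:a onto {3:a}
drop 5:b onto {4:a}
drop 6:e onto {2:u}
drop 7:b onto {5:b}
drop 8:i onto floor
drop 9:i onto {8:i}
ground layer = {0:b, 8:i}
drop-orders for the pieces not yet dropped (sum over which currently-grounded one goes next):
  1 to go: {6} 1  {7} 1  {9} 1
  2 to go: {5,7} 1  {6,7} 2  {6,9} 2  {7,9} 2  {8,9} 1
  3 to go: {4,5,7} 1  {5,6,7} 3  {5,7,9} 3  {6,7,9} 6  {6,8,9} 3  {7,8,9} 3
  4 to go: {3,4,5,7} 1  {4,5,6,7} 4  {4,5,7,9} 4  {5,6,7,9} 12  {5,7,8,9} 6  {6,7,8,9} 12
  5 to go: {3,4,5,6,7} 5  {3,4,5,7,9} 5  {4,5,6,7,9} 20  {4,5,7,8,9} 10  {5,6,7,8,9} 30
  6 to go: {2,3,4,5,6,7} 5  {3,4,5,6,7,9} 30  {3,4,5,7,8,9} 15  {4,5,6,7,8,9} 60
  7 to go: {1,2,3,4,5,6,7} 5  {2,3,4,5,6,7,9} 35  {3,4,5,6,7,8,9} 105
  8 to go: {0,1,2,3,4,5,6,7} 5  {1,2,3,4,5,6,7,9} 40  {2,3,4,5,6,7,8,9} 140
  if 0:b drops first: 180 orders
  if 8:i drops first: 45 orders
heap linearizations: 225

225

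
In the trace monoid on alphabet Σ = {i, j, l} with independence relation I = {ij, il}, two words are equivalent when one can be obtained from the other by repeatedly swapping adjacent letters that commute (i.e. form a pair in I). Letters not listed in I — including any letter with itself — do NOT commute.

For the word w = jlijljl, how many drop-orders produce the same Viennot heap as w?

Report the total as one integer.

7

drop 0:j onto floor
drop 1:l onto {0:j}
drop 2:i onto floor
drop 3:j onto {1:l}
drop 4:l onto {3:j}
drop 5:j onto {4:l}
drop 6:l onto {5:j}
ground layer = {0:j, 2:i}
drop-orders for the pieces not yet dropped (sum over which currently-grounded one goes next):
  1 to go: {2} 1  {6} 1
  2 to go: {2,6} 2  {5,6} 1
  3 to go: {2,5,6} 3  {4,5,6} 1
  4 to go: {2,4,5,6} 4  {3,4,5,6} 1
  5 to go: {1,3,4,5,6} 1  {2,3,4,5,6} 5
  if 0:j drops first: 6 orders
  if 2:i drops first: 1 orders
heap linearizations: 7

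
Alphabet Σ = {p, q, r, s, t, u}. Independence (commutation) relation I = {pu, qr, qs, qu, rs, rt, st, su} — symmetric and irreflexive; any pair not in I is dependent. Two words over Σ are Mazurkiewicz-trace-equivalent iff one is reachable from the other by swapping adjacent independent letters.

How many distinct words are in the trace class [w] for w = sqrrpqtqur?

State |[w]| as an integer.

#0=s has no predecessor
#1=q has no predecessor
#2=r has no predecessor
#3=r depends on [2:r]
#4=p depends on [0:s, 1:q, 3:r]
#5=q depends on [4:p]
#6=t depends on [5:q]
#7=q depends on [6:t]
#8=u depends on [6:t]
#9=r depends on [8:u]
sources: [0:s, 1:q, 2:r]
N(rest) = Σ N(rest − s) over sources s of rest; N(one piece) = 1:
  size 1 → [7]=1  [9]=1
  size 2 → [7,9]=2  [8,9]=1
  size 3 → [7,8,9]=3
  size 4 → [6,7,8,9]=3
  size 5 → [5,6,7,8,9]=3
  size 6 → [4,5,6,7,8,9]=3
  size 7 → [0,4,5,6,7,8,9]=3  [1,4,5,6,7,8,9]=3  [3,4,5,6,7,8,9]=3
  size 8 → [0,1,4,5,6,7,8,9]=6  [0,3,4,5,6,7,8,9]=6  [1,3,4,5,6,7,8,9]=6  [2,3,4,5,6,7,8,9]=3
  first=0(s) contributes 9
  first=1(q) contributes 9
  first=2(r) contributes 18
|[w]| = 36

36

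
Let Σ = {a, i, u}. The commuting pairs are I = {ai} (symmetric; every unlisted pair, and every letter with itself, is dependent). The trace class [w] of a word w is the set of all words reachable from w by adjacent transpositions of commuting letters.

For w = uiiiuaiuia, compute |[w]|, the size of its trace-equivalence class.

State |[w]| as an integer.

4

drop 0:u onto floor
drop 1:i onto {0:u}
drop 2:i onto {1:i}
drop 3:i onto {2:i}
drop 4:u onto {3:i}
drop 5:a onto {4:u}
drop 6:i onto {4:u}
drop 7:u onto {5:a, 6:i}
drop 8:i onto {7:u}
drop 9:a onto {7:u}
ground layer = {0:u}
drop-orders for the pieces not yet dropped (sum over which currently-grounded one goes next):
  1 to go: {8} 1  {9} 1
  2 to go: {8,9} 2
  3 to go: {7,8,9} 2
  4 to go: {5,7,8,9} 2  {6,7,8,9} 2
  5 to go: {5,6,7,8,9} 4
  6 to go: {4,5,6,7,8,9} 4
  7 to go: {3,4,5,6,7,8,9} 4
  8 to go: {2,3,4,5,6,7,8,9} 4
  if 0:u drops first: 4 orders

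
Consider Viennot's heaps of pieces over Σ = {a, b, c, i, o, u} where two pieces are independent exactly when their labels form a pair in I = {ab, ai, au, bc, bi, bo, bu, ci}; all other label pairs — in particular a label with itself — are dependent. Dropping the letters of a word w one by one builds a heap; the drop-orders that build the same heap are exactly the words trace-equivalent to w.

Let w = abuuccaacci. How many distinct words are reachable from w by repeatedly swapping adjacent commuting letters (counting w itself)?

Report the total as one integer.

piece 0:a — minimal
piece 1:b — minimal
piece 2:u — minimal
piece 3:u rests on {2:u}
piece 4:c rests on {0:a, 3:u}
piece 5:c rests on {4:c}
piece 6:a rests on {5:c}
piece 7:a rests on {6:a}
piece 8:c rests on {7:a}
piece 9:c rests on {8:c}
piece 10:i rests on {3:u}
minimal pieces: {0:a, 1:b, 2:u}
ways to finish when only these pieces remain (= sum over removing one remaining piece with nothing left below it):
  1 left: {1}→1  {9}→1  {10}→1
  2 left: {1,9}→2  {1,10}→2  {8,9}→1  {9,10}→2
  3 left: {1,8,9}→3  {1,9,10}→6  {7,8,9}→1  {8,9,10}→3
  4 left: {1,7,8,9}→4  {1,8,9,10}→12  {6,7,8,9}→1  {7,8,9,10}→4
  5 left: {1,6,7,8,9}→5  {1,7,8,9,10}→20  {5,6,7,8,9}→1  {6,7,8,9,10}→5
  6 left: {1,5,6,7,8,9}→6  {1,6,7,8,9,10}→30  {4,5,6,7,8,9}→1  {5,6,7,8,9,10}→6
  7 left: {0,4,5,6,7,8,9}→1  {1,4,5,6,7,8,9}→7  {1,5,6,7,8,9,10}→42  {4,5,6,7,8,9,10}→7
  8 left: {0,1,4,5,6,7,8,9}→8  {0,4,5,6,7,8,9,10}→8  {1,4,5,6,7,8,9,10}→56  {3,4,5,6,7,8,9,10}→7
  9 left: {0,1,4,5,6,7,8,9,10}→72  {0,3,4,5,6,7,8,9,10}→15  {1,3,4,5,6,7,8,9,10}→63  {2,3,4,5,6,7,8,9,10}→7
  placing 0:a first → 70 extensions
  placing 1:b first → 22 extensions
  placing 2:u first → 150 extensions
total linear extensions = 242

242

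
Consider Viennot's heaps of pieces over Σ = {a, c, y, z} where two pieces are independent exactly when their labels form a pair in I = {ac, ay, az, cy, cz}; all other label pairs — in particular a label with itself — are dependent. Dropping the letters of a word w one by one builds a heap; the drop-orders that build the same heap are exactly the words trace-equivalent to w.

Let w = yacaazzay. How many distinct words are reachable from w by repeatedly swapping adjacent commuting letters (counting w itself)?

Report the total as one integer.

630

0(y) covers ∅
1(a) covers ∅
2(c) covers ∅
3(a) covers 1:a
4(a) covers 3:a
5(z) covers 0:y
6(z) covers 5:z
7(a) covers 4:a
8(y) covers 6:z
floor of heap: 0:y, 1:a, 2:c
completions by unplaced set U, small U first (add the entries for U minus each lowest piece of U):
  |U|=1: {2}:1  {7}:1  {8}:1
  |U|=2: {2,7}:2  {2,8}:2  {4,7}:1  {6,8}:1  {7,8}:2
  |U|=3: {2,4,7}:3  {2,6,8}:3  {2,7,8}:6  {3,4,7}:1  {4,7,8}:3  {5,6,8}:1  {6,7,8}:3
  |U|=4: {0,5,6,8}:1  {1,3,4,7}:1  {2,3,4,7}:4  {2,4,7,8}:12  {2,5,6,8}:4  {2,6,7,8}:12  {3,4,7,8}:4  {4,6,7,8}:6  {5,6,7,8}:4
  |U|=5: {0,2,5,6,8}:5  {0,5,6,7,8}:5  {1,2,3,4,7}:5  {1,3,4,7,8}:5  {2,3,4,7,8}:20  {2,4,6,7,8}:30  {2,5,6,7,8}:20  {3,4,6,7,8}:10  {4,5,6,7,8}:10
  |U|=6: {0,2,5,6,7,8}:30  {0,4,5,6,7,8}:15  {1,2,3,4,7,8}:30  {1,3,4,6,7,8}:15  {2,3,4,6,7,8}:60  {2,4,5,6,7,8}:60  {3,4,5,6,7,8}:20
  |U|=7: {0,2,4,5,6,7,8}:105  {0,3,4,5,6,7,8}:35  {1,2,3,4,6,7,8}:105  {1,3,4,5,6,7,8}:35  {2,3,4,5,6,7,8}:140
  start at 0(y): 280
  start at 1(a): 280
  start at 2(c): 70
sum over floor = 630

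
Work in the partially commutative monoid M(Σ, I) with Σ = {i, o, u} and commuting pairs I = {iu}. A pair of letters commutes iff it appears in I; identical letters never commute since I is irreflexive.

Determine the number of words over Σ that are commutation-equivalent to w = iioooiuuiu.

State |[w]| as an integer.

piece 0:i — minimal
piece 1:i rests on {0:i}
piece 2:o rests on {1:i}
piece 3:o rests on {2:o}
piece 4:o rests on {3:o}
piece 5:i rests on {4:o}
piece 6:u rests on {4:o}
piece 7:u rests on {6:u}
piece 8:i rests on {5:i}
piece 9:u rests on {7:u}
minimal pieces: {0:i}
ways to finish when only these pieces remain (= sum over removing one remaining piece with nothing left below it):
  1 left: {8}→1  {9}→1
  2 left: {5,8}→1  {7,9}→1  {8,9}→2
  3 left: {5,8,9}→3  {6,7,9}→1  {7,8,9}→3
  4 left: {5,7,8,9}→6  {6,7,8,9}→4
  5 left: {5,6,7,8,9}→10
  6 left: {4,5,6,7,8,9}→10
  7 left: {3,4,5,6,7,8,9}→10
  8 left: {2,3,4,5,6,7,8,9}→10
  placing 0:i first → 10 extensions

10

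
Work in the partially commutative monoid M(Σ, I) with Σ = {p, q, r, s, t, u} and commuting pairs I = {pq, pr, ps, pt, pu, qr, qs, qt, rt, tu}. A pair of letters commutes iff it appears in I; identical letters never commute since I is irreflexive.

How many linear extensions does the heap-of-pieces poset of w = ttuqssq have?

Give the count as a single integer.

0(t) covers ∅
1(t) covers 0:t
2(u) covers ∅
3(q) covers 2:u
4(s) covers 1:t, 2:u
5(s) covers 4:s
6(q) covers 3:q
floor of heap: 0:t, 2:u
completions by unplaced set U, small U first (add the entries for U minus each lowest piece of U):
  |U|=1: {5}:1  {6}:1
  |U|=2: {3,6}:1  {4,5}:1  {5,6}:2
  |U|=3: {1,4,5}:1  {3,5,6}:3  {4,5,6}:3
  |U|=4: {0,1,4,5}:1  {1,4,5,6}:4  {3,4,5,6}:6
  |U|=5: {0,1,4,5,6}:5  {1,3,4,5,6}:10  {2,3,4,5,6}:6
  start at 0(t): 16
  start at 2(u): 15
sum over floor = 31

31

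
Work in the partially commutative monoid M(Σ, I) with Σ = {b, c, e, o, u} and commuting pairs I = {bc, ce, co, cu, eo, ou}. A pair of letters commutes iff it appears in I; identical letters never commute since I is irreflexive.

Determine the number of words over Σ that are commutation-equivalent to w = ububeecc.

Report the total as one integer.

28

0(u) covers ∅
1(b) covers 0:u
2(u) covers 1:b
3(b) covers 2:u
4(e) covers 3:b
5(e) covers 4:e
6(c) covers ∅
7(c) covers 6:c
floor of heap: 0:u, 6:c
completions by unplaced set U, small U first (add the entries for U minus each lowest piece of U):
  |U|=1: {5}:1  {7}:1
  |U|=2: {4,5}:1  {5,7}:2  {6,7}:1
  |U|=3: {3,4,5}:1  {4,5,7}:3  {5,6,7}:3
  |U|=4: {2,3,4,5}:1  {3,4,5,7}:4  {4,5,6,7}:6
  |U|=5: {1,2,3,4,5}:1  {2,3,4,5,7}:5  {3,4,5,6,7}:10
  |U|=6: {0,1,2,3,4,5}:1  {1,2,3,4,5,7}:6  {2,3,4,5,6,7}:15
  start at 0(u): 21
  start at 6(c): 7
sum over floor = 28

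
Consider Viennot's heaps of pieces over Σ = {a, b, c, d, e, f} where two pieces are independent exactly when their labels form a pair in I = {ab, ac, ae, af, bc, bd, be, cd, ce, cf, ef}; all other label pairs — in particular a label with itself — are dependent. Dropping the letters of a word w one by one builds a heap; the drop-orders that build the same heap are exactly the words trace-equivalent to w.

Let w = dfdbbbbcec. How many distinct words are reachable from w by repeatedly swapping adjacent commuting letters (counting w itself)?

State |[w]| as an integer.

675

piece 0:d — minimal
piece 1:f rests on {0:d}
piece 2:d rests on {1:f}
piece 3:b rests on {1:f}
piece 4:b rests on {3:b}
piece 5:b rests on {4:b}
piece 6:b rests on {5:b}
piece 7:c — minimal
piece 8:e rests on {2:d}
piece 9:c rests on {7:c}
minimal pieces: {0:d, 7:c}
ways to finish when only these pieces remain (= sum over removing one remaining piece with nothing left below it):
  1 left: {6}→1  {8}→1  {9}→1
  2 left: {2,8}→1  {5,6}→1  {6,8}→2  {6,9}→2  {7,9}→1  {8,9}→2
  3 left: {2,6,8}→3  {2,8,9}→3  {4,5,6}→1  {5,6,8}→3  {5,6,9}→3  {6,7,9}→3  {6,8,9}→6  {7,8,9}→3
  4 left: {2,5,6,8}→6  {2,6,8,9}→12  {2,7,8,9}→6  {3,4,5,6}→1  {4,5,6,8}→4  {4,5,6,9}→4  {5,6,7,9}→6  {5,6,8,9}→12  {6,7,8,9}→12
  5 left: {2,4,5,6,8}→10  {2,5,6,8,9}→30  {2,6,7,8,9}→30  {3,4,5,6,8}→5  {3,4,5,6,9}→5  {4,5,6,7,9}→10  {4,5,6,8,9}→20  {5,6,7,8,9}→30
  6 left: {2,3,4,5,6,8}→15  {2,4,5,6,8,9}→60  {2,5,6,7,8,9}→90  {3,4,5,6,7,9}→15  {3,4,5,6,8,9}→30  {4,5,6,7,8,9}→60
  7 left: {1,2,3,4,5,6,8}→15  {2,3,4,5,6,8,9}→105  {2,4,5,6,7,8,9}→210  {3,4,5,6,7,8,9}→105
  8 left: {0,1,2,3,4,5,6,8}→15  {1,2,3,4,5,6,8,9}→120  {2,3,4,5,6,7,8,9}→420
  placing 0:d first → 540 extensions
  placing 7:c first → 135 extensions
total linear extensions = 675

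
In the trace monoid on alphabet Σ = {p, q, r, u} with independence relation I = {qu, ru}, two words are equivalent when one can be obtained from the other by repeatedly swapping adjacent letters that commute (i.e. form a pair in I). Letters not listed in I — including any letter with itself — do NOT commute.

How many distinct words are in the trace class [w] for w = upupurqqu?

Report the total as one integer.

drop 0:u onto floor
drop 1:p onto {0:u}
drop 2:u onto {1:p}
drop 3:p onto {2:u}
drop 4:u onto {3:p}
drop 5:r onto {3:p}
drop 6:q onto {5:r}
drop 7:q onto {6:q}
drop 8:u onto {4:u}
ground layer = {0:u}
drop-orders for the pieces not yet dropped (sum over which currently-grounded one goes next):
  1 to go: {7} 1  {8} 1
  2 to go: {4,8} 1  {6,7} 1  {7,8} 2
  3 to go: {4,7,8} 3  {5,6,7} 1  {6,7,8} 3
  4 to go: {4,6,7,8} 6  {5,6,7,8} 4
  5 to go: {4,5,6,7,8} 10
  6 to go: {3,4,5,6,7,8} 10
  7 to go: {2,3,4,5,6,7,8} 10
  if 0:u drops first: 10 orders

10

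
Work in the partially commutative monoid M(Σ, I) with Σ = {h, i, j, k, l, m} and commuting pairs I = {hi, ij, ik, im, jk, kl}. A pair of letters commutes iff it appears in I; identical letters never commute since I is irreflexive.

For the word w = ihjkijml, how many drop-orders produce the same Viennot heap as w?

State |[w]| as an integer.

0(i) covers ∅
1(h) covers ∅
2(j) covers 1:h
3(k) covers 1:h
4(i) covers 0:i
5(j) covers 2:j
6(m) covers 3:k, 5:j
7(l) covers 4:i, 6:m
floor of heap: 0:i, 1:h
completions by unplaced set U, small U first (add the entries for U minus each lowest piece of U):
  |U|=1: {7}:1
  |U|=2: {4,7}:1  {6,7}:1
  |U|=3: {0,4,7}:1  {3,6,7}:1  {4,6,7}:2  {5,6,7}:1
  |U|=4: {0,4,6,7}:3  {2,5,6,7}:1  {3,4,6,7}:3  {3,5,6,7}:2  {4,5,6,7}:3
  |U|=5: {0,3,4,6,7}:6  {0,4,5,6,7}:6  {2,3,5,6,7}:3  {2,4,5,6,7}:4  {3,4,5,6,7}:8
  |U|=6: {0,2,4,5,6,7}:10  {0,3,4,5,6,7}:20  {1,2,3,5,6,7}:3  {2,3,4,5,6,7}:15
  start at 0(i): 18
  start at 1(h): 45
sum over floor = 63

63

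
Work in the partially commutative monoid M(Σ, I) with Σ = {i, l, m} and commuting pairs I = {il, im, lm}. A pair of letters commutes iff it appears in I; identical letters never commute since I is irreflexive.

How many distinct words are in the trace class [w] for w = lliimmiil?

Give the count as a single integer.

1260

0(l) covers ∅
1(l) covers 0:l
2(i) covers ∅
3(i) covers 2:i
4(m) covers ∅
5(m) covers 4:m
6(i) covers 3:i
7(i) covers 6:i
8(l) covers 1:l
floor of heap: 0:l, 2:i, 4:m
completions by unplaced set U, small U first (add the entries for U minus each lowest piece of U):
  |U|=1: {5}:1  {7}:1  {8}:1
  |U|=2: {1,8}:1  {4,5}:1  {5,7}:2  {5,8}:2  {6,7}:1  {7,8}:2
  |U|=3: {0,1,8}:1  {1,5,8}:3  {1,7,8}:3  {3,6,7}:1  {4,5,7}:3  {4,5,8}:3  {5,6,7}:3  {5,7,8}:6  {6,7,8}:3
  |U|=4: {0,1,5,8}:4  {0,1,7,8}:4  {1,4,5,8}:6  {1,5,7,8}:12  {1,6,7,8}:6  {2,3,6,7}:1  {3,5,6,7}:4  {3,6,7,8}:4  {4,5,6,7}:6  {4,5,7,8}:12  {5,6,7,8}:12
  |U|=5: {0,1,4,5,8}:10  {0,1,5,7,8}:20  {0,1,6,7,8}:10  {1,3,6,7,8}:10  {1,4,5,7,8}:30  {1,5,6,7,8}:30  {2,3,5,6,7}:5  {2,3,6,7,8}:5  {3,4,5,6,7}:10  {3,5,6,7,8}:20  {4,5,6,7,8}:30
  |U|=6: {0,1,3,6,7,8}:20  {0,1,4,5,7,8}:60  {0,1,5,6,7,8}:60  {1,2,3,6,7,8}:15  {1,3,5,6,7,8}:60  {1,4,5,6,7,8}:90  {2,3,4,5,6,7}:15  {2,3,5,6,7,8}:30  {3,4,5,6,7,8}:60
  |U|=7: {0,1,2,3,6,7,8}:35  {0,1,3,5,6,7,8}:140  {0,1,4,5,6,7,8}:210  {1,2,3,5,6,7,8}:105  {1,3,4,5,6,7,8}:210  {2,3,4,5,6,7,8}:105
  start at 0(l): 420
  start at 2(i): 560
  start at 4(m): 280
sum over floor = 1260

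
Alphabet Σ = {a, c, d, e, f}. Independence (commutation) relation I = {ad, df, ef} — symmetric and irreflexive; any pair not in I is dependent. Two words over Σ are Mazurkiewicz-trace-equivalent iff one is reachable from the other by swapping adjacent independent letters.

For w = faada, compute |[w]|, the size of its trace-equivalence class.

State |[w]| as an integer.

5

piece 0:f — minimal
piece 1:a rests on {0:f}
piece 2:a rests on {1:a}
piece 3:d — minimal
piece 4:a rests on {2:a}
minimal pieces: {0:f, 3:d}
ways to finish when only these pieces remain (= sum over removing one remaining piece with nothing left below it):
  1 left: {3}→1  {4}→1
  2 left: {2,4}→1  {3,4}→2
  3 left: {1,2,4}→1  {2,3,4}→3
  placing 0:f first → 4 extensions
  placing 3:d first → 1 extensions
total linear extensions = 5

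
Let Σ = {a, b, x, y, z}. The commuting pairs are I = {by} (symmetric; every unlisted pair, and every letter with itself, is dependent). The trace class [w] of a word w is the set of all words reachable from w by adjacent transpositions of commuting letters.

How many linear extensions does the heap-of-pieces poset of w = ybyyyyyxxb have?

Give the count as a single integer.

piece 0:y — minimal
piece 1:b — minimal
piece 2:y rests on {0:y}
piece 3:y rests on {2:y}
piece 4:y rests on {3:y}
piece 5:y rests on {4:y}
piece 6:y rests on {5:y}
piece 7:x rests on {1:b, 6:y}
piece 8:x rests on {7:x}
piece 9:b rests on {8:x}
minimal pieces: {0:y, 1:b}
ways to finish when only these pieces remain (= sum over removing one remaining piece with nothing left below it):
  1 left: {9}→1
  2 left: {8,9}→1
  3 left: {7,8,9}→1
  4 left: {1,7,8,9}→1  {6,7,8,9}→1
  5 left: {1,6,7,8,9}→2  {5,6,7,8,9}→1
  6 left: {1,5,6,7,8,9}→3  {4,5,6,7,8,9}→1
  7 left: {1,4,5,6,7,8,9}→4  {3,4,5,6,7,8,9}→1
  8 left: {1,3,4,5,6,7,8,9}→5  {2,3,4,5,6,7,8,9}→1
  placing 0:y first → 6 extensions
  placing 1:b first → 1 extensions
total linear extensions = 7

7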